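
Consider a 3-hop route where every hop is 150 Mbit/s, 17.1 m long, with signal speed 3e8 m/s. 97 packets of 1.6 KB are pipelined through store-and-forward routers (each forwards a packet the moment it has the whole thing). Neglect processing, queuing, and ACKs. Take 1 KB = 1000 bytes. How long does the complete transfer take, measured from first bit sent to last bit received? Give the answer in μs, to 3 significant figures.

Per-hop transmission t_tx = L/R = 12800/150000000 = 85.3333 μs.
Per-hop propagation t_prop = 17.1/300000000 = 0.057 μs.
Pipeline fill: first packet needs 3·t_tx to clear all hops; remaining 96 packets each add one t_tx.
Total = (3+97-1)·t_tx + 3·t_prop = 99·85.3333 + 3·0.057 = 8450 μs.

8450 μs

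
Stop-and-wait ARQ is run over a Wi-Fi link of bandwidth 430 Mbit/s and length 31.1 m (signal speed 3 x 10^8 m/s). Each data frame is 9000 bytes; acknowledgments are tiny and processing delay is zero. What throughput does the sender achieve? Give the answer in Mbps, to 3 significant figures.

429 Mbps

t_tx = L/R = 72000/430000000 = 0.000167442 s.
t_prop = 31.1/300000000 = 1.03667e-07 s; RTT = 2.07333e-07 s.
Cycle = t_tx + RTT = 0.000167649 s.
Throughput = L / cycle = 72000 / 0.000167649 = 429 Mbps.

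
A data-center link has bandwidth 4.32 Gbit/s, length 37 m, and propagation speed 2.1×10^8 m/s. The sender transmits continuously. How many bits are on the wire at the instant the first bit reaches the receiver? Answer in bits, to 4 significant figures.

761.1 bits

Propagation delay = 37 / 210000000 = 1.7619e-07 s.
BDP = R × t_prop = 4320000000 × 1.7619e-07 = 761.143 bits.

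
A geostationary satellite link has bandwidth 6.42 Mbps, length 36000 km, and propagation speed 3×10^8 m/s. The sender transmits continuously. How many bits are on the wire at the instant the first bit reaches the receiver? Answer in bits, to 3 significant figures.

770000 bits

Propagation delay = 36000000 / 300000000 = 0.12 s.
BDP = R × t_prop = 6420000 × 0.12 = 770400 bits.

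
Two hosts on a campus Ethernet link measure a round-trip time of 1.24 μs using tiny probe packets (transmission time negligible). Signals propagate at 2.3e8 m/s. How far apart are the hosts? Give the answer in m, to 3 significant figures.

143 m

One-way propagation = RTT/2 = 0.62 μs.
d = s × t = 2.3e+08 × 6.2e-07 = 143 m.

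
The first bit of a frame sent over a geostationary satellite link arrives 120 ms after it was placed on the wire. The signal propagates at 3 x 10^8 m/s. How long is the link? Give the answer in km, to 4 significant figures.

d = s × t_prop = 300000000 × 0.12 = 36000 km.

36000 km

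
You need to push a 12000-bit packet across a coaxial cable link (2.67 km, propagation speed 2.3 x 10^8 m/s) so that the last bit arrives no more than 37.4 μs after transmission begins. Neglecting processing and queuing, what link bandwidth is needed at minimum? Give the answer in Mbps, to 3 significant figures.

Propagation delay = 2670 / 2.3e+08 = 11.6087 μs.
Transmission budget = 37.4 − 11.6087 = 25.7913 μs.
R ≥ L / t_tx = 12000 bits / 2.57913e-05 s = 465 Mbps.

465 Mbps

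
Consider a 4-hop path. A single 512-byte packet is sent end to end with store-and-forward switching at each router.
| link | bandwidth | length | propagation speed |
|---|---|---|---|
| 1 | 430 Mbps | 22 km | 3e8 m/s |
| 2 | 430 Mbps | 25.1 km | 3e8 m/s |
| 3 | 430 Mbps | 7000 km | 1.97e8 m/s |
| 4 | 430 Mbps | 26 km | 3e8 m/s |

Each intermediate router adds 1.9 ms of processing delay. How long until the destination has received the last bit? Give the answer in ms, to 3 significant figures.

L = 512 × 8 = 4096 bits.
Transmission delay per hop = L/R = 4096/430000000 = 0.00952558 ms; 4 hops → 0.0381023 ms.
Propagation delays (d/s per hop): 0.0733333, 0.0836667, 35.533, 0.0866667 ms; sum = 35.7767 ms.
Processing at 3 router(s): 3 × 1.9 ms = 5.7 ms.
End-to-end = 41.5 ms.

41.5 ms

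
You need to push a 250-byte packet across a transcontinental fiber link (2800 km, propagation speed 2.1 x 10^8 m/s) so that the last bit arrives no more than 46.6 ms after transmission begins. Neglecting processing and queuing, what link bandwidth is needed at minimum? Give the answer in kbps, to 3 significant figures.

L = 2000 bits.
Propagation delay = 2800000 / 210000000 = 13.3333 ms.
Transmission budget = 46.6 − 13.3333 = 33.2667 ms.
R ≥ L / t_tx = 2000 bits / 0.0332667 s = 60.1 kbps.

60.1 kbps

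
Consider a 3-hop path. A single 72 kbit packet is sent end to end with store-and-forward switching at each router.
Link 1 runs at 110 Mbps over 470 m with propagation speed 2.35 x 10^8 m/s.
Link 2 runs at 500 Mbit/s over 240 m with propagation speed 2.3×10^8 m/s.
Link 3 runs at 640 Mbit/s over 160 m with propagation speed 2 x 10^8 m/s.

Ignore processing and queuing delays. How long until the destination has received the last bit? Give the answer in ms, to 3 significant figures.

0.915 ms

L = 72000 bits.
Transmission delays (L/R per hop): 0.654545, 0.144, 0.1125 ms; sum = 0.911045 ms.
Propagation delays (d/s per hop): 0.002, 0.00104348, 0.0008 ms; sum = 0.00384348 ms.
End-to-end = 0.915 ms.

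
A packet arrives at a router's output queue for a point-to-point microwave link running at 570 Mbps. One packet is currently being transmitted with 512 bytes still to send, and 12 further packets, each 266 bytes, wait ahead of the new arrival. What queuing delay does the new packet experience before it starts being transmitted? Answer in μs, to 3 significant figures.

Each queued packet: L/R = 2128/570000000 = 3.73333 μs.
12 queued → 44.8 μs.
Plus remaining 4096 bits of current packet: 7.18596 μs.
Queuing delay = 52.0 μs.

52.0 μs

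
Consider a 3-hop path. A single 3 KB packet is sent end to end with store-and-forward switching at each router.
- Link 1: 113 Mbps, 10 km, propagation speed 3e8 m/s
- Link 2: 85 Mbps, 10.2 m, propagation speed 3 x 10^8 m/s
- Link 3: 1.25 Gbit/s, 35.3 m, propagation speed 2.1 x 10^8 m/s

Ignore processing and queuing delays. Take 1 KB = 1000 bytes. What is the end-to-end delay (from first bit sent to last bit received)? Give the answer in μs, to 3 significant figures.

L = 24000 bits.
Transmission delays (L/R per hop): 212.389, 282.353, 19.2 μs; sum = 513.942 μs.
Propagation delays (d/s per hop): 33.3333, 0.034, 0.168095 μs; sum = 33.5354 μs.
End-to-end = 547 μs.

547 μs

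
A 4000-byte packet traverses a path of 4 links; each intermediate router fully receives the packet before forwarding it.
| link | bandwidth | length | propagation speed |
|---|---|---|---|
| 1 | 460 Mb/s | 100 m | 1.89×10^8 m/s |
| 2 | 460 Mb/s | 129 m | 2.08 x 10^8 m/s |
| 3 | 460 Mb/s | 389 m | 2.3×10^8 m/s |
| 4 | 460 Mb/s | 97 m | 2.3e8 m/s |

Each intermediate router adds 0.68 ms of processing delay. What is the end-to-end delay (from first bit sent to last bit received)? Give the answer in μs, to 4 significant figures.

2322 μs

L = 4000 × 8 = 32000 bits.
Transmission delay per hop = L/R = 32000/460000000 = 69.5652 μs; 4 hops → 278.261 μs.
Propagation delays (d/s per hop): 0.529101, 0.620192, 1.6913, 0.421739 μs; sum = 3.26234 μs.
Processing at 3 router(s): 3 × 0.68 ms = 2040 μs.
End-to-end = 2322 μs.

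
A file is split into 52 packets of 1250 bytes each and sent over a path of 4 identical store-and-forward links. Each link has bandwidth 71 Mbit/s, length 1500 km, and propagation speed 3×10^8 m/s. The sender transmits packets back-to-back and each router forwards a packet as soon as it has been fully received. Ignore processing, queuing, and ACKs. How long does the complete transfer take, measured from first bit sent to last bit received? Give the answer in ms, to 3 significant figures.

27.7 ms

Per-hop transmission t_tx = L/R = 10000/71000000 = 0.140845 ms.
Per-hop propagation t_prop = 1500000/300000000 = 5 ms.
Pipeline fill: first packet needs 4·t_tx to clear all hops; remaining 51 packets each add one t_tx.
Total = (4+52-1)·t_tx + 4·t_prop = 55·0.140845 + 4·5 = 27.7 ms.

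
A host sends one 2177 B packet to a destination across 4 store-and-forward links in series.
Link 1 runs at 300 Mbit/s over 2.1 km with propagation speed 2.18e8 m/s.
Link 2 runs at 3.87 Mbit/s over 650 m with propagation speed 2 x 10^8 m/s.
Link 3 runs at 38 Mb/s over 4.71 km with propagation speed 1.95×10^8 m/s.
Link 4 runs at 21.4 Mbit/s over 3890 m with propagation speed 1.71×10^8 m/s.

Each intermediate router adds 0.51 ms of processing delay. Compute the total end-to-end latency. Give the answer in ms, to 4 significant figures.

L = 2177 × 8 = 17416 bits.
Transmission delays (L/R per hop): 0.0580533, 4.50026, 0.458316, 0.813832 ms; sum = 5.83046 ms.
Propagation delays (d/s per hop): 0.00963303, 0.00325, 0.0241538, 0.0227485 ms; sum = 0.0597854 ms.
Processing at 3 router(s): 3 × 0.51 ms = 1.53 ms.
End-to-end = 7.420 ms.

7.420 ms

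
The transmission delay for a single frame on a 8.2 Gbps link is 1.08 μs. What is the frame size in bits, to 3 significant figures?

L = R × t_tx = 8.2e+09 b/s × 1.08e-06 s = 8856 bits.

8860 bits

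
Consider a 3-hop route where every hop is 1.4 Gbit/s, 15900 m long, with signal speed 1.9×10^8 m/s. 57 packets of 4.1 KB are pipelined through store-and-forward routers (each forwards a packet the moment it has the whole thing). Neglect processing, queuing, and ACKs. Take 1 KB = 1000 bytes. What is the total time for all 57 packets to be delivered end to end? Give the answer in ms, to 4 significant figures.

1.633 ms

Per-hop transmission t_tx = L/R = 32800/1400000000 = 0.0234286 ms.
Per-hop propagation t_prop = 15900/190000000 = 0.0836842 ms.
Pipeline fill: first packet needs 3·t_tx to clear all hops; remaining 56 packets each add one t_tx.
Total = (3+57-1)·t_tx + 3·t_prop = 59·0.0234286 + 3·0.0836842 = 1.633 ms.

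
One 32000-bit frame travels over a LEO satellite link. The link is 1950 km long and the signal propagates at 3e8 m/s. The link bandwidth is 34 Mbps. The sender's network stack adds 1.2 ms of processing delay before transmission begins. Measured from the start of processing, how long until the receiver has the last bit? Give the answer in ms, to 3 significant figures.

8.64 ms

Transmission delay = L/R = 32000 / 34000000 = 0.941176 ms.
Propagation delay = d/s = 1950000 m / 300000000 m/s = 6.5 ms.
Plus processing delay 1.2 ms = 1.2 ms.
Total = 8.64 ms.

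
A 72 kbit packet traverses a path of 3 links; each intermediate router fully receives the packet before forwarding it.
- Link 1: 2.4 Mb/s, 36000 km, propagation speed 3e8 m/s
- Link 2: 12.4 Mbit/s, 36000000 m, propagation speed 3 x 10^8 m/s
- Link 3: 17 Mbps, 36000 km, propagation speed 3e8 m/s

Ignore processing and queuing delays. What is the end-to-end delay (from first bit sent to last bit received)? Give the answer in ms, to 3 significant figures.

L = 72000 bits.
Transmission delays (L/R per hop): 30, 5.80645, 4.23529 ms; sum = 40.0417 ms.
Propagation delays (d/s per hop): 120, 120, 120 ms; sum = 360 ms.
End-to-end = 400 ms.

400 ms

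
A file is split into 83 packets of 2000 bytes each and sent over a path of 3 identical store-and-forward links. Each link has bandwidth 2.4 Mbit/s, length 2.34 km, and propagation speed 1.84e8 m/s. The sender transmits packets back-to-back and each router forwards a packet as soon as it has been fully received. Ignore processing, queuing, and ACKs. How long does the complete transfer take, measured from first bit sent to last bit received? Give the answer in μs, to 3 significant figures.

Per-hop transmission t_tx = L/R = 16000/2400000 = 6666.67 μs.
Per-hop propagation t_prop = 2340/184000000 = 12.7174 μs.
Pipeline fill: first packet needs 3·t_tx to clear all hops; remaining 82 packets each add one t_tx.
Total = (3+83-1)·t_tx + 3·t_prop = 85·6666.67 + 3·12.7174 = 567000 μs.

567000 μs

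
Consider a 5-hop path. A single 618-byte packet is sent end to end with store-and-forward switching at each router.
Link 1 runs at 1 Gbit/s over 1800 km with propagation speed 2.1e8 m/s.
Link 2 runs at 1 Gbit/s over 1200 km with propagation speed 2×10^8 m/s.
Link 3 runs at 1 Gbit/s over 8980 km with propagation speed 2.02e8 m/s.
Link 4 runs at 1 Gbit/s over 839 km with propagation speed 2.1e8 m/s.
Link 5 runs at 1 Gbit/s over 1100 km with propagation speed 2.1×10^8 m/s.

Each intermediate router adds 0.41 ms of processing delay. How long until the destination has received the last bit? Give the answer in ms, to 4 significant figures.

L = 618 × 8 = 4944 bits.
Transmission delay per hop = L/R = 4944/1000000000 = 0.004944 ms; 5 hops → 0.02472 ms.
Propagation delays (d/s per hop): 8.57143, 6, 44.4554, 3.99524, 5.2381 ms; sum = 68.2602 ms.
Processing at 4 router(s): 4 × 0.41 ms = 1.64 ms.
End-to-end = 69.92 ms.

69.92 ms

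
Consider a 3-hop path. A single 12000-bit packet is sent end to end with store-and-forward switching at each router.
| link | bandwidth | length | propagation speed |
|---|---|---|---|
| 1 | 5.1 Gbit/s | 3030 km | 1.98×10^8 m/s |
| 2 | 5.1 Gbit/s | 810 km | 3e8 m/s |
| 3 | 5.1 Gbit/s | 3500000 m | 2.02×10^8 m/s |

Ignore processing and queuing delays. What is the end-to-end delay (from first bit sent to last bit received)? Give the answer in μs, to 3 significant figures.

Transmission delay per hop = L/R = 12000/5100000000 = 2.35294 μs; 3 hops → 7.05882 μs.
Propagation delays (d/s per hop): 15303, 2700, 17326.7 μs; sum = 35329.8 μs.
End-to-end = 35300 μs.

35300 μs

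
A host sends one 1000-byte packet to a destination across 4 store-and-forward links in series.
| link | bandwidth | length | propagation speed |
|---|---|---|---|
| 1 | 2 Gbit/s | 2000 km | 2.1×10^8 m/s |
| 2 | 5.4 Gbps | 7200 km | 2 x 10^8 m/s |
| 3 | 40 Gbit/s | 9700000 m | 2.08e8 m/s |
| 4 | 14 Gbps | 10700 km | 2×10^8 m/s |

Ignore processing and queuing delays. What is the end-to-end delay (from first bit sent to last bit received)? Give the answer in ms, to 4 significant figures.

145.7 ms

L = 1000 × 8 = 8000 bits.
Transmission delays (L/R per hop): 0.004, 0.00148148, 0.0002, 0.000571429 ms; sum = 0.00625291 ms.
Propagation delays (d/s per hop): 9.52381, 36, 46.6346, 53.5 ms; sum = 145.658 ms.
End-to-end = 145.7 ms.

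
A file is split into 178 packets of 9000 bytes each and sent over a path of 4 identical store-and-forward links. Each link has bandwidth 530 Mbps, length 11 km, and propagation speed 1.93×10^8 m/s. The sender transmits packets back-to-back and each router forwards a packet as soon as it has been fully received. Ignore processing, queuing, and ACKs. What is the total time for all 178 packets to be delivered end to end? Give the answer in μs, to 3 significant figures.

Per-hop transmission t_tx = L/R = 72000/530000000 = 135.849 μs.
Per-hop propagation t_prop = 11000/193000000 = 56.9948 μs.
Pipeline fill: first packet needs 4·t_tx to clear all hops; remaining 177 packets each add one t_tx.
Total = (4+178-1)·t_tx + 4·t_prop = 181·135.849 + 4·56.9948 = 24800 μs.

24800 μs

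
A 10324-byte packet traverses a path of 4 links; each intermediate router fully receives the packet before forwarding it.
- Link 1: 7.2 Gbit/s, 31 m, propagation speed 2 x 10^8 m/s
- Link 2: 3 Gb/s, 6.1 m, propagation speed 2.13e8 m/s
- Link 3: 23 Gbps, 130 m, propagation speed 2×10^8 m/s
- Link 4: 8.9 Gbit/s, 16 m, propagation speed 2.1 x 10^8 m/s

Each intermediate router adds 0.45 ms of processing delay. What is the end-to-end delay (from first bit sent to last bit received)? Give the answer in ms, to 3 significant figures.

1.40 ms

L = 10324 × 8 = 82592 bits.
Transmission delays (L/R per hop): 0.0114711, 0.0275307, 0.00359096, 0.00928 ms; sum = 0.0518727 ms.
Propagation delays (d/s per hop): 0.000155, 2.86385e-05, 0.00065, 7.61905e-05 ms; sum = 0.000909829 ms.
Processing at 3 router(s): 3 × 0.45 ms = 1.35 ms.
End-to-end = 1.40 ms.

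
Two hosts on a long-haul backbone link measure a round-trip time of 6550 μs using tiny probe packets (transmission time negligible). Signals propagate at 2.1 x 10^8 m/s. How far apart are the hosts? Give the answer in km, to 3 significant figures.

688 km

One-way propagation = RTT/2 = 3275 μs.
d = s × t = 210000000 × 0.003275 = 688 km.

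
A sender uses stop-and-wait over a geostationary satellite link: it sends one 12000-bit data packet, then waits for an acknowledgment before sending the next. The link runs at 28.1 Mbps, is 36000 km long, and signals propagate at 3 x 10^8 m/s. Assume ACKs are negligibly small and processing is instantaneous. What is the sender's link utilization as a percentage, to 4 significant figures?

0.1776 %

t_tx = L/R = 12000/28100000 = 0.000427046 s.
t_prop = 36000000/300000000 = 0.12 s; RTT = 0.24 s.
Cycle = t_tx + RTT = 0.240427 s.
Utilization = t_tx / cycle = 0.000427046/0.240427 = 0.1776 %.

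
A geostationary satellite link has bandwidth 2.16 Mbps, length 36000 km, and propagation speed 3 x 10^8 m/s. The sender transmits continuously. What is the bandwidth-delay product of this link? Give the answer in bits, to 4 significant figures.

259200 bits

Propagation delay = 36000000 / 300000000 = 0.12 s.
BDP = R × t_prop = 2160000 × 0.12 = 259200 bits.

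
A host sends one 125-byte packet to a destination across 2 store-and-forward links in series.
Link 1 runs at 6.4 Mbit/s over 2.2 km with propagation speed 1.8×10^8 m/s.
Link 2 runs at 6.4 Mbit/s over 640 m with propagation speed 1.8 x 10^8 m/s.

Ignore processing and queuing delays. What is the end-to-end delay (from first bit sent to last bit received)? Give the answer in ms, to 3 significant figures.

L = 125 × 8 = 1000 bits.
Transmission delay per hop = L/R = 1000/6400000 = 0.15625 ms; 2 hops → 0.3125 ms.
Propagation delays (d/s per hop): 0.0122222, 0.00355556 ms; sum = 0.0157778 ms.
End-to-end = 0.328 ms.

0.328 ms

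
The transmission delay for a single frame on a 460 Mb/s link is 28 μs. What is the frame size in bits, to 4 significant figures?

L = R × t_tx = 460000000 b/s × 2.8e-05 s = 12880 bits.

12880 bits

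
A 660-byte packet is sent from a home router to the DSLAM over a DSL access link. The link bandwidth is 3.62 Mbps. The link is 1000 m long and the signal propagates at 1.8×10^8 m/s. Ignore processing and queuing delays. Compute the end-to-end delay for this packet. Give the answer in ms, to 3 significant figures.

1.46 ms

L = 660 × 8 = 5280 bits.
Transmission delay = L/R = 5280 / 3620000 = 1.45856 ms.
Propagation delay = d/s = 1000 m / 180000000 m/s = 0.00555556 ms.
Total = 1.46 ms.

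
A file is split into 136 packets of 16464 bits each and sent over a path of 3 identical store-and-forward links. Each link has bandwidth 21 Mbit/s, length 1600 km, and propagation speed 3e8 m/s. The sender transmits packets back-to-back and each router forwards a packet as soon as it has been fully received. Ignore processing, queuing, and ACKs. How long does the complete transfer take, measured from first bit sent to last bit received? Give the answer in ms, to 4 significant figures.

Per-hop transmission t_tx = L/R = 16464/21000000 = 0.784 ms.
Per-hop propagation t_prop = 1600000/300000000 = 5.33333 ms.
Pipeline fill: first packet needs 3·t_tx to clear all hops; remaining 135 packets each add one t_tx.
Total = (3+136-1)·t_tx + 3·t_prop = 138·0.784 + 3·5.33333 = 124.2 ms.

124.2 ms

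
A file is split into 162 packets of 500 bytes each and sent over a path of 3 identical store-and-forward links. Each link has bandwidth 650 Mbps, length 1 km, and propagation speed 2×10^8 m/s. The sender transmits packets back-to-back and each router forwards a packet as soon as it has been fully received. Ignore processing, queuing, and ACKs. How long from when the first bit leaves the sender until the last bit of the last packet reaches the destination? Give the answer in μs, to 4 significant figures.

Per-hop transmission t_tx = L/R = 4000/650000000 = 6.15385 μs.
Per-hop propagation t_prop = 1000/200000000 = 5 μs.
Pipeline fill: first packet needs 3·t_tx to clear all hops; remaining 161 packets each add one t_tx.
Total = (3+162-1)·t_tx + 3·t_prop = 164·6.15385 + 3·5 = 1024 μs.

1024 μs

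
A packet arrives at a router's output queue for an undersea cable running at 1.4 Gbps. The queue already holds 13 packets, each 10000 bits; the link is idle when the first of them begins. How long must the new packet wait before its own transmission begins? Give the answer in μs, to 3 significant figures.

Each queued packet: L/R = 10000/1400000000 = 7.14286 μs.
13 queued → 92.8571 μs.
Queuing delay = 92.9 μs.

92.9 μs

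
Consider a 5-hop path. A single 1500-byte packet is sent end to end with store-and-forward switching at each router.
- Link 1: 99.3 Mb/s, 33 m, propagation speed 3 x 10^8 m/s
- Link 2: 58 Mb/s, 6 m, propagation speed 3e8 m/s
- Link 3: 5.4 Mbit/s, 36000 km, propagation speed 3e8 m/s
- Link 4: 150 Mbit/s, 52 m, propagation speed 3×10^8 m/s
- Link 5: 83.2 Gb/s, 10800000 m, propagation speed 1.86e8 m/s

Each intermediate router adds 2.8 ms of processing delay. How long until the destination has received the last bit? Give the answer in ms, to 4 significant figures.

L = 1500 × 8 = 12000 bits.
Transmission delays (L/R per hop): 0.120846, 0.206897, 2.22222, 0.08, 0.000144231 ms; sum = 2.63011 ms.
Propagation delays (d/s per hop): 0.00011, 2e-05, 120, 0.000173333, 58.0645 ms; sum = 178.065 ms.
Processing at 4 router(s): 4 × 2.8 ms = 11.2 ms.
End-to-end = 191.9 ms.

191.9 ms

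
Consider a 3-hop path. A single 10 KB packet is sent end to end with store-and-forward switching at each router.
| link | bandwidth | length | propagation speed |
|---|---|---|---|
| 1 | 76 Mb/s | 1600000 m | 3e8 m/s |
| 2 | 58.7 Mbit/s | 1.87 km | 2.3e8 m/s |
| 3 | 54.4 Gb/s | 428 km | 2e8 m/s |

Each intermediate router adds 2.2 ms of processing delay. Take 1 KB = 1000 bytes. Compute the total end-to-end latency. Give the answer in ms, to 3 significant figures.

14.3 ms

L = 80000 bits.
Transmission delays (L/R per hop): 1.05263, 1.36286, 0.00147059 ms; sum = 2.41696 ms.
Propagation delays (d/s per hop): 5.33333, 0.00813043, 2.14 ms; sum = 7.48146 ms.
Processing at 2 router(s): 2 × 2.2 ms = 4.4 ms.
End-to-end = 14.3 ms.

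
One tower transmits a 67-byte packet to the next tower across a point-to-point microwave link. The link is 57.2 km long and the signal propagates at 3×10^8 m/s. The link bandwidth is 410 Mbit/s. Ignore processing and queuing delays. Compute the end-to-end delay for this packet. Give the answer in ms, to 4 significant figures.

L = 67 × 8 = 536 bits.
Transmission delay = L/R = 536 / 410000000 = 0.00130732 ms.
Propagation delay = d/s = 57200 m / 300000000 m/s = 0.190667 ms.
Total = 0.1920 ms.

0.1920 ms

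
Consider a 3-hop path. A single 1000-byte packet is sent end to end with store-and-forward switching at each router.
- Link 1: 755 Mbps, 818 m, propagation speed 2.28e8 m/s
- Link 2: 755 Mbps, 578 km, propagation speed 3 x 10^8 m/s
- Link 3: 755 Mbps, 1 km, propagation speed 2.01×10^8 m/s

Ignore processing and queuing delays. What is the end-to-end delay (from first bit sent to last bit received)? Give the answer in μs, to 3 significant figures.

L = 1000 × 8 = 8000 bits.
Transmission delay per hop = L/R = 8000/755000000 = 10.596 μs; 3 hops → 31.7881 μs.
Propagation delays (d/s per hop): 3.58772, 1926.67, 4.97512 μs; sum = 1935.23 μs.
End-to-end = 1970 μs.

1970 μs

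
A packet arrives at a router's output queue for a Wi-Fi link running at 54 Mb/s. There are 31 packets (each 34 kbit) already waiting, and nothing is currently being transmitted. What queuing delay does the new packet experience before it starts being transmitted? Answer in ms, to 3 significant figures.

19.5 ms

Each queued packet: L/R = 34000/54000000 = 0.62963 ms.
31 queued → 19.5185 ms.
Queuing delay = 19.5 ms.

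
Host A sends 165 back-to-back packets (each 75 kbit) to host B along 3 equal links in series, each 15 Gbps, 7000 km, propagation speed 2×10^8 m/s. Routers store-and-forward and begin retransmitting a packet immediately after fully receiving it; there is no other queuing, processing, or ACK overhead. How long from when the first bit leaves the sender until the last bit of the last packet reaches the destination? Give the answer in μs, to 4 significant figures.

Per-hop transmission t_tx = L/R = 75000/15000000000 = 5 μs.
Per-hop propagation t_prop = 7000000/200000000 = 35000 μs.
Pipeline fill: first packet needs 3·t_tx to clear all hops; remaining 164 packets each add one t_tx.
Total = (3+165-1)·t_tx + 3·t_prop = 167·5 + 3·35000 = 105800 μs.

105800 μs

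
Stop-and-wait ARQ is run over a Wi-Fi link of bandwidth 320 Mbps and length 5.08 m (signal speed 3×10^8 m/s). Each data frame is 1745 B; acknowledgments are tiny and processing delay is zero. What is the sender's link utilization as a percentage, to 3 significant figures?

t_tx = L/R = 13960/320000000 = 4.3625e-05 s.
t_prop = 5.08/300000000 = 1.69333e-08 s; RTT = 3.38667e-08 s.
Cycle = t_tx + RTT = 4.36589e-05 s.
Utilization = t_tx / cycle = 4.3625e-05/4.36589e-05 = 99.9 %.

99.9 %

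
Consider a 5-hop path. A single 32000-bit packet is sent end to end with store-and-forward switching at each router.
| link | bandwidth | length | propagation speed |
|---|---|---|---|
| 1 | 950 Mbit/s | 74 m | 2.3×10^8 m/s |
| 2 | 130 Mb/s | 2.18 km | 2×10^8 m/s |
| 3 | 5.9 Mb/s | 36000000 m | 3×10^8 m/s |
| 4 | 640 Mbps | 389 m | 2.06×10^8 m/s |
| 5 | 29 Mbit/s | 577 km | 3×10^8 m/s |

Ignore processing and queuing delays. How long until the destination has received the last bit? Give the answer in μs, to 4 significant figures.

128800 μs

Transmission delays (L/R per hop): 33.6842, 246.154, 5423.73, 50, 1103.45 μs; sum = 6857.02 μs.
Propagation delays (d/s per hop): 0.321739, 10.9, 120000, 1.88835, 1923.33 μs; sum = 121936 μs.
End-to-end = 128800 μs.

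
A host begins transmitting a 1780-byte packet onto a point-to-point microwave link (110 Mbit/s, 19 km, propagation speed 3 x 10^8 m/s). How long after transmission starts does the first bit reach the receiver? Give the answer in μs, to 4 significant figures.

63.33 μs

First bit experiences only propagation delay: d/s = 19000/300000000 = 63.33 μs.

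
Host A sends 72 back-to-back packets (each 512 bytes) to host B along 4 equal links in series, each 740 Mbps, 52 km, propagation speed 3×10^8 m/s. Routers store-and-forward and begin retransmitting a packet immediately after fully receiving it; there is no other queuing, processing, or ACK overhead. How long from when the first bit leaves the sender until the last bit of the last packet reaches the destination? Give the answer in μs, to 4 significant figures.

1108 μs

Per-hop transmission t_tx = L/R = 4096/740000000 = 5.53514 μs.
Per-hop propagation t_prop = 52000/300000000 = 173.333 μs.
Pipeline fill: first packet needs 4·t_tx to clear all hops; remaining 71 packets each add one t_tx.
Total = (4+72-1)·t_tx + 4·t_prop = 75·5.53514 + 4·173.333 = 1108 μs.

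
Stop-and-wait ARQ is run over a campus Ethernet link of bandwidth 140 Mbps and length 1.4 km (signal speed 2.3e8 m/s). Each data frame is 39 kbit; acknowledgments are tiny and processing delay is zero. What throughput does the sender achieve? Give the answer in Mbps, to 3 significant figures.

t_tx = L/R = 39000/140000000 = 0.000278571 s.
t_prop = 1400/2.3e+08 = 6.08696e-06 s; RTT = 1.21739e-05 s.
Cycle = t_tx + RTT = 0.000290745 s.
Throughput = L / cycle = 39000 / 0.000290745 = 134 Mbps.

134 Mbps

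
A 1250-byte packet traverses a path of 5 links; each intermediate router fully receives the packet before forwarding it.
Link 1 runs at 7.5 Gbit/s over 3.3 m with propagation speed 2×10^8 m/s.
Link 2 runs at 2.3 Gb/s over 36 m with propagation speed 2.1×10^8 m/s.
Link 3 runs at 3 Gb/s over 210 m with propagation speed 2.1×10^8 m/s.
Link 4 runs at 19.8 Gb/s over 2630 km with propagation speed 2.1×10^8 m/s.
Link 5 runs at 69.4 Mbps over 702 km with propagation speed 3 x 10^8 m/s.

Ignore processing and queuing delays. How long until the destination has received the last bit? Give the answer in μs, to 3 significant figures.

L = 1250 × 8 = 10000 bits.
Transmission delays (L/R per hop): 1.33333, 4.34783, 3.33333, 0.505051, 144.092 μs; sum = 153.612 μs.
Propagation delays (d/s per hop): 0.0165, 0.171429, 1, 12523.8, 2340 μs; sum = 14865 μs.
End-to-end = 15000 μs.

15000 μs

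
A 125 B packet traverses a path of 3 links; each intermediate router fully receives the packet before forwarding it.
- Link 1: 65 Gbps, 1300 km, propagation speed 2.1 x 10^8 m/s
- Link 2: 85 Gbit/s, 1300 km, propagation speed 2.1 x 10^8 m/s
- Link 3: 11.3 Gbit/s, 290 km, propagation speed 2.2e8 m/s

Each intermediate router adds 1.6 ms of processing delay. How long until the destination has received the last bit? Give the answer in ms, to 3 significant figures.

16.9 ms

L = 125 × 8 = 1000 bits.
Transmission delays (L/R per hop): 1.53846e-05, 1.17647e-05, 8.84956e-05 ms; sum = 0.000115645 ms.
Propagation delays (d/s per hop): 6.19048, 6.19048, 1.31818 ms; sum = 13.6991 ms.
Processing at 2 router(s): 2 × 1.6 ms = 3.2 ms.
End-to-end = 16.9 ms.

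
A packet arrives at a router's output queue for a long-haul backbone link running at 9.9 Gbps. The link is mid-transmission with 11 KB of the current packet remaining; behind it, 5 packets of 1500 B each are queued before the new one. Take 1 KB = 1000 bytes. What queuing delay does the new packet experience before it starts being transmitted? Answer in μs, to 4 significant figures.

Each queued packet: L/R = 12000/9900000000 = 1.21212 μs.
5 queued → 6.06061 μs.
Plus remaining 88000 bits of current packet: 8.88889 μs.
Queuing delay = 14.95 μs.

14.95 μs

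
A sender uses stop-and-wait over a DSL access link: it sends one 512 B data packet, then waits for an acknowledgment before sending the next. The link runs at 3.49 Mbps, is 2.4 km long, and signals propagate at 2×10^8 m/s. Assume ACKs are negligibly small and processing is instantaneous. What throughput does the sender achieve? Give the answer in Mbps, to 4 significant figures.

t_tx = L/R = 4096/3490000 = 0.00117364 s.
t_prop = 2400/200000000 = 1.2e-05 s; RTT = 2.4e-05 s.
Cycle = t_tx + RTT = 0.00119764 s.
Throughput = L / cycle = 4096 / 0.00119764 = 3.420 Mbps.

3.420 Mbps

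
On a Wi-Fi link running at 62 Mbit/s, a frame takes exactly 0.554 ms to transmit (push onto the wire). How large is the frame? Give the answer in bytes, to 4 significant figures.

4294 bytes

L = R × t_tx = 62000000 b/s × 0.000554 s = 34348 bits.
In bytes: 34348 / 8 = 4294 bytes.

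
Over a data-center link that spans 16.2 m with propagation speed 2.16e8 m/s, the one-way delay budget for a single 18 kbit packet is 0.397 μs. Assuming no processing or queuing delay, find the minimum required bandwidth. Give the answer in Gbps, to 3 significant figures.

Propagation delay = 16.2 / 216000000 = 0.075 μs.
Transmission budget = 0.397 − 0.075 = 0.322 μs.
R ≥ L / t_tx = 18000 bits / 3.22e-07 s = 55.9 Gbps.

55.9 Gbps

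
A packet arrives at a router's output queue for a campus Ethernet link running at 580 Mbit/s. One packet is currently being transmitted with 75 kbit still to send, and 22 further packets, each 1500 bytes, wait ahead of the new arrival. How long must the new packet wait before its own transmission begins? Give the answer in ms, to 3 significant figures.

Each queued packet: L/R = 12000/580000000 = 0.0206897 ms.
22 queued → 0.455172 ms.
Plus remaining 75000 bits of current packet: 0.12931 ms.
Queuing delay = 0.584 ms.

0.584 ms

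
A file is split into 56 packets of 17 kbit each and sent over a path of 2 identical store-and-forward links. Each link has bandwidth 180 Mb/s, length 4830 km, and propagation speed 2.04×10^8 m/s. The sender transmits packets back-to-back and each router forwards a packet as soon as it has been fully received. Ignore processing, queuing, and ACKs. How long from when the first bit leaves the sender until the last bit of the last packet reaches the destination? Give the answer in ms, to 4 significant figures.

52.74 ms

Per-hop transmission t_tx = L/R = 17000/180000000 = 0.0944444 ms.
Per-hop propagation t_prop = 4830000/204000000 = 23.6765 ms.
Pipeline fill: first packet needs 2·t_tx to clear all hops; remaining 55 packets each add one t_tx.
Total = (2+56-1)·t_tx + 2·t_prop = 57·0.0944444 + 2·23.6765 = 52.74 ms.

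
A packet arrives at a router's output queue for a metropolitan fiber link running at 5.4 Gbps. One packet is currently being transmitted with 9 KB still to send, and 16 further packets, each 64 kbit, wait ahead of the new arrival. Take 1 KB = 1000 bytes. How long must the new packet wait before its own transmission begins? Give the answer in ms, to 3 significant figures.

0.203 ms

Each queued packet: L/R = 64000/5400000000 = 0.0118519 ms.
16 queued → 0.18963 ms.
Plus remaining 72000 bits of current packet: 0.0133333 ms.
Queuing delay = 0.203 ms.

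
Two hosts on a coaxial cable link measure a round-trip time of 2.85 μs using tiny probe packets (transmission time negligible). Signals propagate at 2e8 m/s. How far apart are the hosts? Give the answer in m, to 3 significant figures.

285 m

One-way propagation = RTT/2 = 1.425 μs.
d = s × t = 200000000 × 1.425e-06 = 285 m.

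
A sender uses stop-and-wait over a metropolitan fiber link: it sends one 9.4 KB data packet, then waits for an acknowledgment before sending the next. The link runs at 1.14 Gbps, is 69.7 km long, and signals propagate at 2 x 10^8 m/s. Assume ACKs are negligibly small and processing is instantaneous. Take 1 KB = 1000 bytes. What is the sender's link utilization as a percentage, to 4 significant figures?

t_tx = L/R = 75200/1140000000 = 6.59649e-05 s.
t_prop = 69700/200000000 = 0.0003485 s; RTT = 0.000697 s.
Cycle = t_tx + RTT = 0.000762965 s.
Utilization = t_tx / cycle = 6.59649e-05/0.000762965 = 8.646 %.

8.646 %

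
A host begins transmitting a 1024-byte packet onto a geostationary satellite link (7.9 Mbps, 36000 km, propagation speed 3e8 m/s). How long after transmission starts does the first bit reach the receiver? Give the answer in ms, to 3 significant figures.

First bit experiences only propagation delay: d/s = 36000000/300000000 = 120 ms.

120 ms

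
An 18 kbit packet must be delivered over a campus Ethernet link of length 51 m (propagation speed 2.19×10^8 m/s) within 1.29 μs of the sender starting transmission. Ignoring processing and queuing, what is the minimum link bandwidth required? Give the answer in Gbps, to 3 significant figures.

Propagation delay = 51 / 219000000 = 0.232877 μs.
Transmission budget = 1.29 − 0.232877 = 1.05712 μs.
R ≥ L / t_tx = 18000 bits / 1.05712e-06 s = 17.0 Gbps.

17.0 Gbps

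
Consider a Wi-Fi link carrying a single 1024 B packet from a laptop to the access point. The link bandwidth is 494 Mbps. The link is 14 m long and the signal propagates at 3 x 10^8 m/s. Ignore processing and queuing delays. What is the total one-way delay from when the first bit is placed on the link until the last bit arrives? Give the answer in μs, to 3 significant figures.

16.6 μs

L = 1024 × 8 = 8192 bits.
Transmission delay = L/R = 8192 / 494000000 = 16.583 μs.
Propagation delay = d/s = 14 m / 300000000 m/s = 0.0466667 μs.
Total = 16.6 μs.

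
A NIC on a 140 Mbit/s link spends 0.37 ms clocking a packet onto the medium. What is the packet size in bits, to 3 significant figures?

51800 bits

L = R × t_tx = 140000000 b/s × 0.00037 s = 51800 bits.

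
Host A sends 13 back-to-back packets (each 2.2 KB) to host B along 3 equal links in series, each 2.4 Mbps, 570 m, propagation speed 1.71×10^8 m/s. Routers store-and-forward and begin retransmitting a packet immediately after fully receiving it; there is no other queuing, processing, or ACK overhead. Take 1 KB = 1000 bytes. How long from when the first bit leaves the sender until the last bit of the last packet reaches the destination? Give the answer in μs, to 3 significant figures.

110000 μs

Per-hop transmission t_tx = L/R = 17600/2400000 = 7333.33 μs.
Per-hop propagation t_prop = 570/171000000 = 3.33333 μs.
Pipeline fill: first packet needs 3·t_tx to clear all hops; remaining 12 packets each add one t_tx.
Total = (3+13-1)·t_tx + 3·t_prop = 15·7333.33 + 3·3.33333 = 110000 μs.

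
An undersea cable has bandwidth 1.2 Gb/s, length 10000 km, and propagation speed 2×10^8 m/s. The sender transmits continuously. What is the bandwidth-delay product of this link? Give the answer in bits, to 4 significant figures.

60000000 bits

Propagation delay = 10000000 / 200000000 = 0.05 s.
BDP = R × t_prop = 1200000000 × 0.05 = 60000000 bits.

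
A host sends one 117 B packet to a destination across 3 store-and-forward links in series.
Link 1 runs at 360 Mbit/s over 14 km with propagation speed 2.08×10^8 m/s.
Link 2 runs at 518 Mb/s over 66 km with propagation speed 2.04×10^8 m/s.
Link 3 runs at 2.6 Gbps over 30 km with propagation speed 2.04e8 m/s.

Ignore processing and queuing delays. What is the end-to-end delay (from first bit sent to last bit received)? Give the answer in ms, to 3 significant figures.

L = 117 × 8 = 936 bits.
Transmission delays (L/R per hop): 0.0026, 0.00180695, 0.00036 ms; sum = 0.00476695 ms.
Propagation delays (d/s per hop): 0.0673077, 0.323529, 0.147059 ms; sum = 0.537896 ms.
End-to-end = 0.543 ms.

0.543 ms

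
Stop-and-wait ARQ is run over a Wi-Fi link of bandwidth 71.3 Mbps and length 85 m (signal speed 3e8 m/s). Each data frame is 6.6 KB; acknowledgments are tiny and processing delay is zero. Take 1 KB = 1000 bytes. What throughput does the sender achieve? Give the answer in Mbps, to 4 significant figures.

t_tx = L/R = 52800/71300000 = 0.000740533 s.
t_prop = 85/300000000 = 2.83333e-07 s; RTT = 5.66667e-07 s.
Cycle = t_tx + RTT = 0.0007411 s.
Throughput = L / cycle = 52800 / 0.0007411 = 71.25 Mbps.

71.25 Mbps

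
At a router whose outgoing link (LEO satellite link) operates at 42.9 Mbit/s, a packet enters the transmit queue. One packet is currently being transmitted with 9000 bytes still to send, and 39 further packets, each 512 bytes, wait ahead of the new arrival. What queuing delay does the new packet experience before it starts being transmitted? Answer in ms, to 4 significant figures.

Each queued packet: L/R = 4096/42900000 = 0.0954779 ms.
39 queued → 3.72364 ms.
Plus remaining 72000 bits of current packet: 1.67832 ms.
Queuing delay = 5.402 ms.

5.402 ms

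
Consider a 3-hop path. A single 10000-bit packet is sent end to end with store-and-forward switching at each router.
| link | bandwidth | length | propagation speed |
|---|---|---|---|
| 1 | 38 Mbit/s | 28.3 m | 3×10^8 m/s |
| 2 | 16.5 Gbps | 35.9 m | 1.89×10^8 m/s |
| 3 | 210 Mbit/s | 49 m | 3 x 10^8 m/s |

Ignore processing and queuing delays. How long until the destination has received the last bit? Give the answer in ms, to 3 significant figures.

0.312 ms

Transmission delays (L/R per hop): 0.263158, 0.000606061, 0.047619 ms; sum = 0.311383 ms.
Propagation delays (d/s per hop): 9.43333e-05, 0.000189947, 0.000163333 ms; sum = 0.000447614 ms.
End-to-end = 0.312 ms.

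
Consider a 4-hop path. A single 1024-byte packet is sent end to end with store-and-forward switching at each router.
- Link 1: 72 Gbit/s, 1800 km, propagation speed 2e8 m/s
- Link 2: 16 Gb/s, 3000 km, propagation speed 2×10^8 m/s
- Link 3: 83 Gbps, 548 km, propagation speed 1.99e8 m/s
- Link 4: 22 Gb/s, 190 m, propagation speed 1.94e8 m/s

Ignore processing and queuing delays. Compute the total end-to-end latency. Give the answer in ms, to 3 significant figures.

26.8 ms

L = 1024 × 8 = 8192 bits.
Transmission delays (L/R per hop): 0.000113778, 0.000512, 9.86988e-05, 0.000372364 ms; sum = 0.00109684 ms.
Propagation delays (d/s per hop): 9, 15, 2.75377, 0.000979381 ms; sum = 26.7547 ms.
End-to-end = 26.8 ms.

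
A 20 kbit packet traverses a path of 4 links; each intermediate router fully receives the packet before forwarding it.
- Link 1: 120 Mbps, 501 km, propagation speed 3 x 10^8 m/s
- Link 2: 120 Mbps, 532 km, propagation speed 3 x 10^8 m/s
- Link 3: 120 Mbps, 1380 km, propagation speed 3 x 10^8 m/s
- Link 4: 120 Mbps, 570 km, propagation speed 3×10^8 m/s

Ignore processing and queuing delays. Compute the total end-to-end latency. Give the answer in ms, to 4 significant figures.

10.61 ms

L = 20000 bits.
Transmission delay per hop = L/R = 20000/120000000 = 0.166667 ms; 4 hops → 0.666667 ms.
Propagation delays (d/s per hop): 1.67, 1.77333, 4.6, 1.9 ms; sum = 9.94333 ms.
End-to-end = 10.61 ms.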